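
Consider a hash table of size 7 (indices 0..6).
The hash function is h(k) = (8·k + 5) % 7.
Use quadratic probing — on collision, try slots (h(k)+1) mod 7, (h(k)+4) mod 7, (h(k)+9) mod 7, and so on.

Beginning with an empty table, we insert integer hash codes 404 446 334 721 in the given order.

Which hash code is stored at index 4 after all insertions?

404 hashes to 3; slot 3 is free -> place at 3.
446 hashes to 3; 3 taken -> place at 4.
334 hashes to 3; 3,4 taken -> place at 0.
721 hashes to 5; slot 5 is free -> place at 5.
Table: [334, —, —, 404, 446, 721, —]

446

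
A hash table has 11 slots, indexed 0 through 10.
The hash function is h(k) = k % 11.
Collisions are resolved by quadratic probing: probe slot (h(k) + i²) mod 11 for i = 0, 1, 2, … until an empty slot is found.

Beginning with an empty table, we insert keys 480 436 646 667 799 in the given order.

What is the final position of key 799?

480: h=7 → slot 7
436: h=7, probe 7,8 → slot 8
646: h=8, probe 8,9 → slot 9
667: h=7, probe 7,8,0 → slot 0
799: h=7, probe 7,8,0,5 → slot 5
Table: [667, -, -, -, -, 799, -, 480, 436, 646, -]

5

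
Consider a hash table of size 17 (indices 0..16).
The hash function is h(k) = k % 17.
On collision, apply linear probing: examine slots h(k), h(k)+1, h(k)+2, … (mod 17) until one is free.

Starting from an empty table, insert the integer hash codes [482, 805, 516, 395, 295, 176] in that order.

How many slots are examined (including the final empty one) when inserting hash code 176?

482 hashes to 6; slot 6 is free -> place at 6.
805 hashes to 6; 6 taken -> place at 7.
516 hashes to 6; 6,7 taken -> place at 8.
395 hashes to 4; slot 4 is free -> place at 4.
295 hashes to 6; 6,7,8 taken -> place at 9.
176 hashes to 6; 6,7,8,9 taken -> place at 10.
Table: [-, -, -, -, 395, -, 482, 805, 516, 295, 176, -, -, -, -, -, -]

5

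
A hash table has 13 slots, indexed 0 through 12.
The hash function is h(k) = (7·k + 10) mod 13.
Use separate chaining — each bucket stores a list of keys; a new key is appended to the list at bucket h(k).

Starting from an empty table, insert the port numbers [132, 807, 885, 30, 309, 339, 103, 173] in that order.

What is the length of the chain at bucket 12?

132 -> bucket 11
807 -> bucket 4
885 -> bucket 4 (collision)
30 -> bucket 12
309 -> bucket 2
339 -> bucket 4 (collision)
103 -> bucket 3
173 -> bucket 12 (collision)
Final buckets:
0: -
1: -
2: 309
3: 103
4: 807 -> 885 -> 339
5: -
6: -
7: -
8: -
9: -
10: -
11: 132
12: 30 -> 173

2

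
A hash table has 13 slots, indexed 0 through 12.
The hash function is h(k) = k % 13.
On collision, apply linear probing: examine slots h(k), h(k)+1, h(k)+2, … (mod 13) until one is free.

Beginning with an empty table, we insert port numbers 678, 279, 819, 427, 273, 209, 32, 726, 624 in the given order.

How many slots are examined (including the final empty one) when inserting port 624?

5

678: h=2 => slot 2
279: h=6 => slot 6
819: h=0 => slot 0
427: h=11 => slot 11
273: h=0, probe 0,1 => slot 1
209: h=1, probe 1,2,3 => slot 3
32: h=6, probe 6,7 => slot 7
726: h=11, probe 11,12 => slot 12
624: h=0, probe 0,1,2,3,4 => slot 4
Table: [819, 273, 678, 209, 624, ∅, 279, 32, ∅, ∅, ∅, 427, 726]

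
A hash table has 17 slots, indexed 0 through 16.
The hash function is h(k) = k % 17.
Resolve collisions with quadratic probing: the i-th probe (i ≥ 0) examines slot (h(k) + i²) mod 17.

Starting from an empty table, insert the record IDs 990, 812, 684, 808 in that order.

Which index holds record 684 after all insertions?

990: h=4 => slot 4
812: h=13 => slot 13
684: h=4, probe 4,5 => slot 5
808: h=9 => slot 9
Table: [., ., ., ., 990, 684, ., ., ., 808, ., ., ., 812, ., ., .]

5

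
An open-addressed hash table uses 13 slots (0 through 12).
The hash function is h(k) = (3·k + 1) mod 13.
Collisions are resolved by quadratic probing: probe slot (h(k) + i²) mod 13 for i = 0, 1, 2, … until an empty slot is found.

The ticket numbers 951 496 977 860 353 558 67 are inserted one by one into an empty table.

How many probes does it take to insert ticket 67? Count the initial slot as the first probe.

6

951: h=7 → slot 7
496: h=7, probe 7,8 → slot 8
977: h=7, probe 7,8,11 → slot 11
860: h=7, probe 7,8,11,3 → slot 3
353: h=7, probe 7,8,11,3,10 → slot 10
558: h=11, probe 11,12 → slot 12
67: h=7, probe 7,8,11,3,10,6 → slot 6
Table: [∅, ∅, ∅, 860, ∅, ∅, 67, 951, 496, ∅, 353, 977, 558]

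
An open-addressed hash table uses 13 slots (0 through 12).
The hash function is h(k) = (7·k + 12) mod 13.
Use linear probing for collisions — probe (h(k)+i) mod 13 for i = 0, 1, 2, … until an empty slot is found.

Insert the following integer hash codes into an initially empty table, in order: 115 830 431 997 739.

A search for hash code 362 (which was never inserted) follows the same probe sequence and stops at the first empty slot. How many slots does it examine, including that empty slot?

115: h=11 => slot 11
830: h=11, probe 11,12 => slot 12
431: h=0 => slot 0
997: h=10 => slot 10
739: h=11, probe 11,12,0,1 => slot 1
Table: [431, 739, ., ., ., ., ., ., ., ., 997, 115, 830]
Lookup 362: h=11, probe 11,12,0,1,2 → slot 2 empty, not found.

5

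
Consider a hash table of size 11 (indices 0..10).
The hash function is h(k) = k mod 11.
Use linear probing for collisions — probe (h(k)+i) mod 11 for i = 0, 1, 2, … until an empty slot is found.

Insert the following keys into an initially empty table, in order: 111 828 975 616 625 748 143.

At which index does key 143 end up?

Insert 111: h=1, slot 1 empty => index 1.
Insert 828: h=3, slot 3 empty => index 3.
Insert 975: h=7, slot 7 empty => index 7.
Insert 616: h=0, slot 0 empty => index 0.
Insert 625: h=9, slot 9 empty => index 9.
Insert 748: h=0, slots 0,1 occupied => index 2.
Insert 143: h=0, slots 0,1,2,3 occupied => index 4.
Table: [616, 111, 748, 828, 143, ∅, ∅, 975, ∅, 625, ∅]

4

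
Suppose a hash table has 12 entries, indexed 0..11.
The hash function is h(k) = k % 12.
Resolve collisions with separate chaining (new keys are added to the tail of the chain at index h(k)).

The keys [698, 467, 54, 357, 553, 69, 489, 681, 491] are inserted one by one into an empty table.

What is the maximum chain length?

4

698 -> bucket 2
467 -> bucket 11
54 -> bucket 6
357 -> bucket 9
553 -> bucket 1
69 -> bucket 9 (collision)
489 -> bucket 9 (collision)
681 -> bucket 9 (collision)
491 -> bucket 11 (collision)
Final buckets:
0: _
1: 553
2: 698
3: _
4: _
5: _
6: 54
7: _
8: _
9: 357 -> 69 -> 489 -> 681
10: _
11: 467 -> 491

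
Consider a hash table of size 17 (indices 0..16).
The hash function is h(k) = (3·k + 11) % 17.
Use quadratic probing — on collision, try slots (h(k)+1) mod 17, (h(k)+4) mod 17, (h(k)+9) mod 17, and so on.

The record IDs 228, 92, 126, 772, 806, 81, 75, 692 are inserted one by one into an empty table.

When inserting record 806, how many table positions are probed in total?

5

228: h=15 => slot 15
92: h=15, probe 15,16 => slot 16
126: h=15, probe 15,16,2 => slot 2
772: h=15, probe 15,16,2,7 => slot 7
806: h=15, probe 15,16,2,7,14 => slot 14
81: h=16, probe 16,0 => slot 0
75: h=15, probe 15,16,2,7,14,6 => slot 6
692: h=13 => slot 13
Table: [81, ∅, 126, ∅, ∅, ∅, 75, 772, ∅, ∅, ∅, ∅, ∅, 692, 806, 228, 92]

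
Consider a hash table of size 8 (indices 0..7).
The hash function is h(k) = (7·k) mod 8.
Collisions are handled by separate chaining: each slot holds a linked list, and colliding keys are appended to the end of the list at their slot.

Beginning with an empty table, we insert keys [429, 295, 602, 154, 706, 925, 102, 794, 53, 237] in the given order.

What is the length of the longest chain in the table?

4

429 -> bucket 3
295 -> bucket 1
602 -> bucket 6
154 -> bucket 6 (collision)
706 -> bucket 6 (collision)
925 -> bucket 3 (collision)
102 -> bucket 2
794 -> bucket 6 (collision)
53 -> bucket 3 (collision)
237 -> bucket 3 (collision)
Final buckets:
0: -
1: 295
2: 102
3: 429 -> 925 -> 53 -> 237
4: -
5: -
6: 602 -> 154 -> 706 -> 794
7: -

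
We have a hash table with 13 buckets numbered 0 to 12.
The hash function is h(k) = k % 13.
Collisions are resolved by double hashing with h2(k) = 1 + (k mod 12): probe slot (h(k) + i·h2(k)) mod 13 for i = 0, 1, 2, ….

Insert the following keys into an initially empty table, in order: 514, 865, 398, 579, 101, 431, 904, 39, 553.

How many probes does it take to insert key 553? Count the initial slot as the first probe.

6

514 hashes to 7; slot 7 is free => place at 7.
865 hashes to 7, h2=2; 7 taken => place at 9.
398 hashes to 8; slot 8 is free => place at 8.
579 hashes to 7, h2=4; 7 taken => place at 11.
101 hashes to 10; slot 10 is free => place at 10.
431 hashes to 2; slot 2 is free => place at 2.
904 hashes to 7, h2=5; 7 taken => place at 12.
39 hashes to 0; slot 0 is free => place at 0.
553 hashes to 7, h2=2; 7,9,11,0,2 taken => place at 4.
Table: [39, ., 431, ., 553, ., ., 514, 398, 865, 101, 579, 904]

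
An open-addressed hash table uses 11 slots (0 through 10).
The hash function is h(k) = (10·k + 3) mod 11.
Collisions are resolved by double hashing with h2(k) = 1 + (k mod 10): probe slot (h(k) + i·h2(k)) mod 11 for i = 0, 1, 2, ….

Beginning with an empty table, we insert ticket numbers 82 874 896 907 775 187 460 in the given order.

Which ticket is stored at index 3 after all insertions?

874

82 hashes to 9; slot 9 is free -> place at 9.
874 hashes to 9, h2=5; 9 taken -> place at 3.
896 hashes to 9, h2=7; 9 taken -> place at 5.
907 hashes to 9, h2=8; 9 taken -> place at 6.
775 hashes to 9, h2=6; 9 taken -> place at 4.
187 hashes to 3, h2=8; 3 taken -> place at 0.
460 hashes to 5, h2=1; 5,6 taken -> place at 7.
Table: [187, -, -, 874, 775, 896, 907, 460, -, 82, -]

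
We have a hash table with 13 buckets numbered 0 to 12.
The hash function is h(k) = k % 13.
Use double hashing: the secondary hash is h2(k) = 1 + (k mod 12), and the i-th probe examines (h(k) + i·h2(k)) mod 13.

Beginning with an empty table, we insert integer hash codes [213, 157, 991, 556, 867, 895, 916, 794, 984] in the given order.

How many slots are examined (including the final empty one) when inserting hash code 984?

213: h=5 → slot 5
157: h=1 → slot 1
991: h=3 → slot 3
556: h=10 → slot 10
867: h=9 → slot 9
895: h=11 → slot 11
916: h=6 → slot 6
794: h=1, h2=3, probe 1,4 → slot 4
984: h=9, h2=1, probe 9,10,11,12 → slot 12
Table: [-, 157, -, 991, 794, 213, 916, -, -, 867, 556, 895, 984]

4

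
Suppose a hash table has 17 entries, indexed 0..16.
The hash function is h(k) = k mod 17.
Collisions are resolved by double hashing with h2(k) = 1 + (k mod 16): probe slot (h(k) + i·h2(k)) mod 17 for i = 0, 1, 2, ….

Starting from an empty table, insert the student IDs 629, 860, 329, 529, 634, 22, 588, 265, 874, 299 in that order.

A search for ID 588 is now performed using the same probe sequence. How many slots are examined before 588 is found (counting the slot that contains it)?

4

629: h=0 => slot 0
860: h=10 => slot 10
329: h=6 => slot 6
529: h=2 => slot 2
634: h=5 => slot 5
22: h=5, h2=7, probe 5,12 => slot 12
588: h=10, h2=13, probe 10,6,2,15 => slot 15
265: h=10, h2=10, probe 10,3 => slot 3
874: h=7 => slot 7
299: h=10, h2=12, probe 10,5,0,12,7,2,14 => slot 14
Table: [629, ., 529, 265, ., 634, 329, 874, ., ., 860, ., 22, ., 299, 588, .]
Lookup 588: h=10, h2=13, probe 10,6,2,15 → found at 15.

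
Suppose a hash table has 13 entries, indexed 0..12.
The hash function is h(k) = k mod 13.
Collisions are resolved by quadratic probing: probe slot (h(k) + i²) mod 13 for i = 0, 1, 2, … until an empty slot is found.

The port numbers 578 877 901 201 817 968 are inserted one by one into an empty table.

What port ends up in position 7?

877

578 hashes to 6; slot 6 is free → place at 6.
877 hashes to 6; 6 taken → place at 7.
901 hashes to 4; slot 4 is free → place at 4.
201 hashes to 6; 6,7 taken → place at 10.
817 hashes to 11; slot 11 is free → place at 11.
968 hashes to 6; 6,7,10 taken → place at 2.
Table: [-, -, 968, -, 901, -, 578, 877, -, -, 201, 817, -]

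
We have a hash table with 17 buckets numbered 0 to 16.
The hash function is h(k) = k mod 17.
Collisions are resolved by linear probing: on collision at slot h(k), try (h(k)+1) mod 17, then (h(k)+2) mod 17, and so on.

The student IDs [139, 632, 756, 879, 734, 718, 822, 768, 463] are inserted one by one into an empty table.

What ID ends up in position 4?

632

Insert 139: h=3, slot 3 empty => index 3.
Insert 632: h=3, slot 3 occupied => index 4.
Insert 756: h=8, slot 8 empty => index 8.
Insert 879: h=12, slot 12 empty => index 12.
Insert 734: h=3, slots 3,4 occupied => index 5.
Insert 718: h=4, slots 4,5 occupied => index 6.
Insert 822: h=6, slot 6 occupied => index 7.
Insert 768: h=3, slots 3,4,5,6,7,8 occupied => index 9.
Insert 463: h=4, slots 4,5,6,7,8,9 occupied => index 10.
Table: [-, -, -, 139, 632, 734, 718, 822, 756, 768, 463, -, 879, -, -, -, -]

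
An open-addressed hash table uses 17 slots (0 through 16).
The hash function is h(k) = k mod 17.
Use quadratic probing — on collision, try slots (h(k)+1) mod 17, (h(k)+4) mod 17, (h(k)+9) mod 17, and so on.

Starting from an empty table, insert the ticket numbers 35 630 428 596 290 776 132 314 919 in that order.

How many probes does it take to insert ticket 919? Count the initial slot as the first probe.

Insert 35: h=1, slot 1 empty → index 1.
Insert 630: h=1, slot 1 occupied → index 2.
Insert 428: h=3, slot 3 empty → index 3.
Insert 596: h=1, slots 1,2 occupied → index 5.
Insert 290: h=1, slots 1,2,5 occupied → index 10.
Insert 776: h=11, slot 11 empty → index 11.
Insert 132: h=13, slot 13 empty → index 13.
Insert 314: h=8, slot 8 empty → index 8.
Insert 919: h=1, slots 1,2,5,10 occupied → index 0.
Table: [919, 35, 630, 428, _, 596, _, _, 314, _, 290, 776, _, 132, _, _, _]

5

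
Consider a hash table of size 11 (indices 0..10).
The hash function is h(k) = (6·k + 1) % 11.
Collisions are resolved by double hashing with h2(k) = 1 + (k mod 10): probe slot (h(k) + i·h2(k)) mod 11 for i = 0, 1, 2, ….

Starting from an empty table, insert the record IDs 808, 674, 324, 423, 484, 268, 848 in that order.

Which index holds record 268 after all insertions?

Insert 808: h=9, slot 9 empty → index 9.
Insert 674: h=8, slot 8 empty → index 8.
Insert 324: h=9, h2=5, slot 9 occupied → index 3.
Insert 423: h=9, h2=4, slot 9 occupied → index 2.
Insert 484: h=1, slot 1 empty → index 1.
Insert 268: h=3, h2=9, slots 3,1 occupied → index 10.
Insert 848: h=7, slot 7 empty → index 7.
Table: [., 484, 423, 324, ., ., ., 848, 674, 808, 268]

10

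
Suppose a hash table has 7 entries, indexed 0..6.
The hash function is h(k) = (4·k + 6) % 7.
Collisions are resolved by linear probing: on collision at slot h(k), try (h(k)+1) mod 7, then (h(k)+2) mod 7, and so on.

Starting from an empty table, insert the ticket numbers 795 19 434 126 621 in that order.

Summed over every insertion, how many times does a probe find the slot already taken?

Insert 795: h=1, slot 1 empty -> index 1.
Insert 19: h=5, slot 5 empty -> index 5.
Insert 434: h=6, slot 6 empty -> index 6.
Insert 126: h=6, slot 6 occupied -> index 0.
Insert 621: h=5, slots 5,6,0,1 occupied -> index 2.
Table: [126, 795, 621, —, —, 19, 434]

5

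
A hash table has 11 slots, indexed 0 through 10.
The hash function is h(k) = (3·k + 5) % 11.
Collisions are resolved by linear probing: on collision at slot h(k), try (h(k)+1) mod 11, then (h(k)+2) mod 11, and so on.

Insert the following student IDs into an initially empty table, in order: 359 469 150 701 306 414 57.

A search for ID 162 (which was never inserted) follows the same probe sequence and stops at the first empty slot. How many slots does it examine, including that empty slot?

359 hashes to 4; slot 4 is free -> place at 4.
469 hashes to 4; 4 taken -> place at 5.
150 hashes to 4; 4,5 taken -> place at 6.
701 hashes to 7; slot 7 is free -> place at 7.
306 hashes to 10; slot 10 is free -> place at 10.
414 hashes to 4; 4,5,6,7 taken -> place at 8.
57 hashes to 0; slot 0 is free -> place at 0.
Table: [57, ∅, ∅, ∅, 359, 469, 150, 701, 414, ∅, 306]
Lookup 162: h=7, probe 7,8,9 → slot 9 empty, not found.

3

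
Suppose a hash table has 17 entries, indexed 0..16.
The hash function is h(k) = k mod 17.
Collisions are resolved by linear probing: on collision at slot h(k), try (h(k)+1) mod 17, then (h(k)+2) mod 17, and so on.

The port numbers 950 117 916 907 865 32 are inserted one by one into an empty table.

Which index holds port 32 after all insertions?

950: h=15 → slot 15
117: h=15, probe 15,16 → slot 16
916: h=15, probe 15,16,0 → slot 0
907: h=6 → slot 6
865: h=15, probe 15,16,0,1 → slot 1
32: h=15, probe 15,16,0,1,2 → slot 2
Table: [916, 865, 32, ∅, ∅, ∅, 907, ∅, ∅, ∅, ∅, ∅, ∅, ∅, ∅, 950, 117]

2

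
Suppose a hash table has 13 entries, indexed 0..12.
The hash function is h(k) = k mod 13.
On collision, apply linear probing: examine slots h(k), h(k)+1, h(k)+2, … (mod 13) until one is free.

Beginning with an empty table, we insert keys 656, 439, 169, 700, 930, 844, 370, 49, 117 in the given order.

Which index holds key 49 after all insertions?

1

Insert 656: h=6, slot 6 empty => index 6.
Insert 439: h=10, slot 10 empty => index 10.
Insert 169: h=0, slot 0 empty => index 0.
Insert 700: h=11, slot 11 empty => index 11.
Insert 930: h=7, slot 7 empty => index 7.
Insert 844: h=12, slot 12 empty => index 12.
Insert 370: h=6, slots 6,7 occupied => index 8.
Insert 49: h=10, slots 10,11,12,0 occupied => index 1.
Insert 117: h=0, slots 0,1 occupied => index 2.
Table: [169, 49, 117, ., ., ., 656, 930, 370, ., 439, 700, 844]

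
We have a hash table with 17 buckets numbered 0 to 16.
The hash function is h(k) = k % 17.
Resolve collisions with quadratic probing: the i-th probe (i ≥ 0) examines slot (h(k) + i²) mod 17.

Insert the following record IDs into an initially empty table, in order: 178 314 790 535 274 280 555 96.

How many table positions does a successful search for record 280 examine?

178: h=8 -> slot 8
314: h=8, probe 8,9 -> slot 9
790: h=8, probe 8,9,12 -> slot 12
535: h=8, probe 8,9,12,0 -> slot 0
274: h=2 -> slot 2
280: h=8, probe 8,9,12,0,7 -> slot 7
555: h=11 -> slot 11
96: h=11, probe 11,12,15 -> slot 15
Table: [535, _, 274, _, _, _, _, 280, 178, 314, _, 555, 790, _, _, 96, _]
Lookup 280: h=8, probe 8,9,12,0,7 → found at 7.

5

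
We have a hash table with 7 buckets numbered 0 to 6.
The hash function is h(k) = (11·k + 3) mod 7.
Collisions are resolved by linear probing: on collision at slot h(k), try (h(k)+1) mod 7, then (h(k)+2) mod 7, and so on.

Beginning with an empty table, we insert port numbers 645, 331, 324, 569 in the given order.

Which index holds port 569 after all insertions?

6

645 hashes to 0; slot 0 is free -> place at 0.
331 hashes to 4; slot 4 is free -> place at 4.
324 hashes to 4; 4 taken -> place at 5.
569 hashes to 4; 4,5 taken -> place at 6.
Table: [645, _, _, _, 331, 324, 569]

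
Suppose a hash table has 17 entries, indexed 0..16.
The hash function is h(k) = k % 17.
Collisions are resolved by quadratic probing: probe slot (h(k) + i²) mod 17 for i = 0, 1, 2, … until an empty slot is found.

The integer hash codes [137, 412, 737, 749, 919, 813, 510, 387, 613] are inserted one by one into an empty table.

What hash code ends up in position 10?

Insert 137: h=1, slot 1 empty → index 1.
Insert 412: h=4, slot 4 empty → index 4.
Insert 737: h=6, slot 6 empty → index 6.
Insert 749: h=1, slot 1 occupied → index 2.
Insert 919: h=1, slots 1,2 occupied → index 5.
Insert 813: h=14, slot 14 empty → index 14.
Insert 510: h=0, slot 0 empty → index 0.
Insert 387: h=13, slot 13 empty → index 13.
Insert 613: h=1, slots 1,2,5 occupied → index 10.
Table: [510, 137, 749, _, 412, 919, 737, _, _, _, 613, _, _, 387, 813, _, _]

613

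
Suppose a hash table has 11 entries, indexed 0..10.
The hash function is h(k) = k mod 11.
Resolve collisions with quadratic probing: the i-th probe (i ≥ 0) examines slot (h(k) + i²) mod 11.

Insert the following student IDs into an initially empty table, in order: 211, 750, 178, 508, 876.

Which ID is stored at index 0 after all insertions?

508

Insert 211: h=2, slot 2 empty => index 2.
Insert 750: h=2, slot 2 occupied => index 3.
Insert 178: h=2, slots 2,3 occupied => index 6.
Insert 508: h=2, slots 2,3,6 occupied => index 0.
Insert 876: h=7, slot 7 empty => index 7.
Table: [508, _, 211, 750, _, _, 178, 876, _, _, _]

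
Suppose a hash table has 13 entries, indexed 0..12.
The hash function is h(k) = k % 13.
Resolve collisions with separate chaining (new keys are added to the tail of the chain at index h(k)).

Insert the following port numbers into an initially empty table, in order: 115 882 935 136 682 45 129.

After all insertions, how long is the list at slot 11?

115 → bucket 11
882 → bucket 11 (collision)
935 → bucket 12
136 → bucket 6
682 → bucket 6 (collision)
45 → bucket 6 (collision)
129 → bucket 12 (collision)
Final buckets:
0: ∅
1: ∅
2: ∅
3: ∅
4: ∅
5: ∅
6: 136 -> 682 -> 45
7: ∅
8: ∅
9: ∅
10: ∅
11: 115 -> 882
12: 935 -> 129

2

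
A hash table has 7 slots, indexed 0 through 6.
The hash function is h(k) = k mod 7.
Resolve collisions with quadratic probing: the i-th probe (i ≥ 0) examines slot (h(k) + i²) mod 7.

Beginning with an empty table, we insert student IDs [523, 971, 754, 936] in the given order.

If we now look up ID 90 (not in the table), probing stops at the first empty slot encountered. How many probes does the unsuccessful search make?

523 hashes to 5; slot 5 is free -> place at 5.
971 hashes to 5; 5 taken -> place at 6.
754 hashes to 5; 5,6 taken -> place at 2.
936 hashes to 5; 5,6,2 taken -> place at 0.
Table: [936, —, 754, —, —, 523, 971]
Lookup 90: h=6, probe 6,0,3 → slot 3 empty, not found.

3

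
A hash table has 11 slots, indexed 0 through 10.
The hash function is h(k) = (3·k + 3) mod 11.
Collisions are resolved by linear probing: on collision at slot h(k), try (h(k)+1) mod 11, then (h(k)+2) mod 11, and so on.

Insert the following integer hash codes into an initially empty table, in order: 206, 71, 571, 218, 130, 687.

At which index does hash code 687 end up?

10

Insert 206: h=5, slot 5 empty => index 5.
Insert 71: h=7, slot 7 empty => index 7.
Insert 571: h=0, slot 0 empty => index 0.
Insert 218: h=8, slot 8 empty => index 8.
Insert 130: h=8, slot 8 occupied => index 9.
Insert 687: h=7, slots 7,8,9 occupied => index 10.
Table: [571, -, -, -, -, 206, -, 71, 218, 130, 687]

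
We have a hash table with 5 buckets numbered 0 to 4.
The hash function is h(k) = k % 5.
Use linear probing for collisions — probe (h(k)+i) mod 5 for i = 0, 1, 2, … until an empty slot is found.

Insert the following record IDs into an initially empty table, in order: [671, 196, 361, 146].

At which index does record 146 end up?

4

Insert 671: h=1, slot 1 empty → index 1.
Insert 196: h=1, slot 1 occupied → index 2.
Insert 361: h=1, slots 1,2 occupied → index 3.
Insert 146: h=1, slots 1,2,3 occupied → index 4.
Table: [_, 671, 196, 361, 146]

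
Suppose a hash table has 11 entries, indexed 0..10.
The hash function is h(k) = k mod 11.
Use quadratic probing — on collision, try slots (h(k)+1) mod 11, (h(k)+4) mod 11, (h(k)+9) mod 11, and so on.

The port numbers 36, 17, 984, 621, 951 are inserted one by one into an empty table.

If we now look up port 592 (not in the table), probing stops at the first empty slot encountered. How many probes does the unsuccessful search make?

3

36 hashes to 3; slot 3 is free => place at 3.
17 hashes to 6; slot 6 is free => place at 6.
984 hashes to 5; slot 5 is free => place at 5.
621 hashes to 5; 5,6 taken => place at 9.
951 hashes to 5; 5,6,9,3 taken => place at 10.
Table: [—, —, —, 36, —, 984, 17, —, —, 621, 951]
Lookup 592: h=9, probe 9,10,2 → slot 2 empty, not found.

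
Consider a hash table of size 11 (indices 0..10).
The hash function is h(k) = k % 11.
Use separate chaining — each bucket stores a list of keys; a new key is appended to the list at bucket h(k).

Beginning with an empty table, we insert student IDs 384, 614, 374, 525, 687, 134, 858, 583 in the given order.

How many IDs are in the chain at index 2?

1

384 → bucket 10
614 → bucket 9
374 → bucket 0
525 → bucket 8
687 → bucket 5
134 → bucket 2
858 → bucket 0 (collision)
583 → bucket 0 (collision)
Final buckets:
0: 374 -> 858 -> 583
1: —
2: 134
3: —
4: —
5: 687
6: —
7: —
8: 525
9: 614
10: 384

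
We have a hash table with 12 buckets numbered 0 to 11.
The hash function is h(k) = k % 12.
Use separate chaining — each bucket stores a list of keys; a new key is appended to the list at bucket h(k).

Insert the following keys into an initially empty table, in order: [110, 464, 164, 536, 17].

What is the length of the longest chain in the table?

3

Insert 110: h=2, bucket 2 empty -> new chain.
Insert 464: h=8, bucket 8 empty -> new chain.
Insert 164: h=8, bucket 8 nonempty -> append to chain.
Insert 536: h=8, bucket 8 nonempty -> append to chain.
Insert 17: h=5, bucket 5 empty -> new chain.
Final buckets:
0: -
1: -
2: 110
3: -
4: -
5: 17
6: -
7: -
8: 464 -> 164 -> 536
9: -
10: -
11: -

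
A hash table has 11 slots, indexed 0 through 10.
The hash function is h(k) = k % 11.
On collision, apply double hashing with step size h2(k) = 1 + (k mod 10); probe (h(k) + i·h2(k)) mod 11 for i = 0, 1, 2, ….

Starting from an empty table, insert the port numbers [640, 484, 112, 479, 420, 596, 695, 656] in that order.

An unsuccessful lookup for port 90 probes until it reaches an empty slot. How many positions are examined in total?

3

Insert 640: h=2, slot 2 empty → index 2.
Insert 484: h=0, slot 0 empty → index 0.
Insert 112: h=2, h2=3, slot 2 occupied → index 5.
Insert 479: h=6, slot 6 empty → index 6.
Insert 420: h=2, h2=1, slot 2 occupied → index 3.
Insert 596: h=2, h2=7, slot 2 occupied → index 9.
Insert 695: h=2, h2=6, slot 2 occupied → index 8.
Insert 656: h=7, slot 7 empty → index 7.
Table: [484, ., 640, 420, ., 112, 479, 656, 695, 596, .]
Lookup 90: h=2, h2=1, probe 2,3,4 → slot 4 empty, not found.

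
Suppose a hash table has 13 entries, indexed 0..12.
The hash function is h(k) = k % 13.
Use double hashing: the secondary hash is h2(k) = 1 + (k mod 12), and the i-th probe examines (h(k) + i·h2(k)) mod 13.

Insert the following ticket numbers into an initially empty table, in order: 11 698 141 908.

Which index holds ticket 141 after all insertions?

11 hashes to 11; slot 11 is free -> place at 11.
698 hashes to 9; slot 9 is free -> place at 9.
141 hashes to 11, h2=10; 11 taken -> place at 8.
908 hashes to 11, h2=9; 11 taken -> place at 7.
Table: [∅, ∅, ∅, ∅, ∅, ∅, ∅, 908, 141, 698, ∅, 11, ∅]

8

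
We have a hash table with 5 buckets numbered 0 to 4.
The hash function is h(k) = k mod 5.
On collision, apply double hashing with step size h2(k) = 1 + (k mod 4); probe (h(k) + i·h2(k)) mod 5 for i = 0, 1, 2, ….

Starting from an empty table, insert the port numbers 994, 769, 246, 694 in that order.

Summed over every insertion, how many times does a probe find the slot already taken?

Insert 994: h=4, slot 4 empty → index 4.
Insert 769: h=4, h2=2, slot 4 occupied → index 1.
Insert 246: h=1, h2=3, slots 1,4 occupied → index 2.
Insert 694: h=4, h2=3, slots 4,2 occupied → index 0.
Table: [694, 769, 246, ∅, 994]

5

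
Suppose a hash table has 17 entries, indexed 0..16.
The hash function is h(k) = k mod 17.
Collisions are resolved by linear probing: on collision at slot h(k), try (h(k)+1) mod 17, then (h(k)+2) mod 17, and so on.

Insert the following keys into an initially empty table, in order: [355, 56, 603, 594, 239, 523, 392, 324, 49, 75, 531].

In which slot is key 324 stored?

Insert 355: h=15, slot 15 empty -> index 15.
Insert 56: h=5, slot 5 empty -> index 5.
Insert 603: h=8, slot 8 empty -> index 8.
Insert 594: h=16, slot 16 empty -> index 16.
Insert 239: h=1, slot 1 empty -> index 1.
Insert 523: h=13, slot 13 empty -> index 13.
Insert 392: h=1, slot 1 occupied -> index 2.
Insert 324: h=1, slots 1,2 occupied -> index 3.
Insert 49: h=15, slots 15,16 occupied -> index 0.
Insert 75: h=7, slot 7 empty -> index 7.
Insert 531: h=4, slot 4 empty -> index 4.
Table: [49, 239, 392, 324, 531, 56, ., 75, 603, ., ., ., ., 523, ., 355, 594]

3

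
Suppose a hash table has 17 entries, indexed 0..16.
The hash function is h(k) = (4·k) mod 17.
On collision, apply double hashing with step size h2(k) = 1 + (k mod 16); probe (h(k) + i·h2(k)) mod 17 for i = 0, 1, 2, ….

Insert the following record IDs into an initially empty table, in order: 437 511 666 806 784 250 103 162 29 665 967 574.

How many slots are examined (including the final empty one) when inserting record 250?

437 hashes to 14; slot 14 is free => place at 14.
511 hashes to 4; slot 4 is free => place at 4.
666 hashes to 12; slot 12 is free => place at 12.
806 hashes to 11; slot 11 is free => place at 11.
784 hashes to 8; slot 8 is free => place at 8.
250 hashes to 14, h2=11; 14,8 taken => place at 2.
103 hashes to 4, h2=8; 4,12 taken => place at 3.
162 hashes to 2, h2=3; 2 taken => place at 5.
29 hashes to 14, h2=14; 14,11,8,5,2 taken => place at 16.
665 hashes to 8, h2=10; 8 taken => place at 1.
967 hashes to 9; slot 9 is free => place at 9.
574 hashes to 1, h2=15; 1,16,14,12 taken => place at 10.
Table: [—, 665, 250, 103, 511, 162, —, —, 784, 967, 574, 806, 666, —, 437, —, 29]

3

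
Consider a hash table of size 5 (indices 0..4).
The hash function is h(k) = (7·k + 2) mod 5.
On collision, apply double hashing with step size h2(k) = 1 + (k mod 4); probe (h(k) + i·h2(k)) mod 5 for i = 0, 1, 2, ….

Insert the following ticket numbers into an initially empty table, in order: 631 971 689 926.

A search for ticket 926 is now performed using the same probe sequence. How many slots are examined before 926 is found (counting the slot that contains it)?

2

Insert 631: h=4, slot 4 empty -> index 4.
Insert 971: h=4, h2=4, slot 4 occupied -> index 3.
Insert 689: h=0, slot 0 empty -> index 0.
Insert 926: h=4, h2=3, slot 4 occupied -> index 2.
Table: [689, —, 926, 971, 631]
Lookup 926: h=4, h2=3, probe 4,2 → found at 2.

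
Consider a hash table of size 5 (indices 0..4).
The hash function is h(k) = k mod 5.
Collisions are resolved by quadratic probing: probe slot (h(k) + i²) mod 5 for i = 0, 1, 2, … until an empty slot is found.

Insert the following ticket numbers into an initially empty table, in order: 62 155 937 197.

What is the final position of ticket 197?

62: h=2 => slot 2
155: h=0 => slot 0
937: h=2, probe 2,3 => slot 3
197: h=2, probe 2,3,1 => slot 1
Table: [155, 197, 62, 937, -]

1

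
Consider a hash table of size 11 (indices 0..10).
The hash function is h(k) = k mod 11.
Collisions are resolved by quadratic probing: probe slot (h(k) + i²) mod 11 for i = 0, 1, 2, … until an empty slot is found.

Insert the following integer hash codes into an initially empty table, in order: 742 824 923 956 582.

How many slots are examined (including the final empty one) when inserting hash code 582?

4

742: h=5 => slot 5
824: h=10 => slot 10
923: h=10, probe 10,0 => slot 0
956: h=10, probe 10,0,3 => slot 3
582: h=10, probe 10,0,3,8 => slot 8
Table: [923, ∅, ∅, 956, ∅, 742, ∅, ∅, 582, ∅, 824]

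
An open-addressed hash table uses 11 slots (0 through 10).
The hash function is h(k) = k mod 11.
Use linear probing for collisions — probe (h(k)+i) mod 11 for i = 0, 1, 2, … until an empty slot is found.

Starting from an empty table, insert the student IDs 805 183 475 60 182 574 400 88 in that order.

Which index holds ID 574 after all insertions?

4

805 hashes to 2; slot 2 is free -> place at 2.
183 hashes to 7; slot 7 is free -> place at 7.
475 hashes to 2; 2 taken -> place at 3.
60 hashes to 5; slot 5 is free -> place at 5.
182 hashes to 6; slot 6 is free -> place at 6.
574 hashes to 2; 2,3 taken -> place at 4.
400 hashes to 4; 4,5,6,7 taken -> place at 8.
88 hashes to 0; slot 0 is free -> place at 0.
Table: [88, ., 805, 475, 574, 60, 182, 183, 400, ., .]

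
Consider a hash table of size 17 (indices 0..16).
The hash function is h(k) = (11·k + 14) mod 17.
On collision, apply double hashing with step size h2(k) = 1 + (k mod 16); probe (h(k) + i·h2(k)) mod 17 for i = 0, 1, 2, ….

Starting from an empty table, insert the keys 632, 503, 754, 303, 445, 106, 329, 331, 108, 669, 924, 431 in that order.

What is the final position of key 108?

Insert 632: h=13, slot 13 empty => index 13.
Insert 503: h=5, slot 5 empty => index 5.
Insert 754: h=12, slot 12 empty => index 12.
Insert 303: h=15, slot 15 empty => index 15.
Insert 445: h=13, h2=14, slot 13 occupied => index 10.
Insert 106: h=7, slot 7 empty => index 7.
Insert 329: h=12, h2=10, slots 12,5,15 occupied => index 8.
Insert 331: h=0, slot 0 empty => index 0.
Insert 108: h=12, h2=13, slots 12,8 occupied => index 4.
Insert 669: h=12, h2=14, slot 12 occupied => index 9.
Insert 924: h=12, h2=13, slots 12,8,4,0,13,9,5 occupied => index 1.
Insert 431: h=12, h2=16, slot 12 occupied => index 11.
Table: [331, 924, ., ., 108, 503, ., 106, 329, 669, 445, 431, 754, 632, ., 303, .]

4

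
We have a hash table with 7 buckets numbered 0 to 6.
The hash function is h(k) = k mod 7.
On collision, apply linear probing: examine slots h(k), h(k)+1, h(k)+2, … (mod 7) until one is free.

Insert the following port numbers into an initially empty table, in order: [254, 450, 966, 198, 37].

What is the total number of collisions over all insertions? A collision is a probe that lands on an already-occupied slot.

6

Insert 254: h=2, slot 2 empty => index 2.
Insert 450: h=2, slot 2 occupied => index 3.
Insert 966: h=0, slot 0 empty => index 0.
Insert 198: h=2, slots 2,3 occupied => index 4.
Insert 37: h=2, slots 2,3,4 occupied => index 5.
Table: [966, ., 254, 450, 198, 37, .]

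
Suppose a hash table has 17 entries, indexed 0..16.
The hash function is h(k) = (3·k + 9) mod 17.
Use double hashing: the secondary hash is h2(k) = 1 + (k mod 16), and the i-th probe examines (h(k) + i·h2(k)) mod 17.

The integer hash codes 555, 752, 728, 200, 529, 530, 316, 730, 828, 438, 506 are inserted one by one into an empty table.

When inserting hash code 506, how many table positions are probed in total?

3

Insert 555: h=8, slot 8 empty -> index 8.
Insert 752: h=4, slot 4 empty -> index 4.
Insert 728: h=0, slot 0 empty -> index 0.
Insert 200: h=14, slot 14 empty -> index 14.
Insert 529: h=15, slot 15 empty -> index 15.
Insert 530: h=1, slot 1 empty -> index 1.
Insert 316: h=5, slot 5 empty -> index 5.
Insert 730: h=6, slot 6 empty -> index 6.
Insert 828: h=11, slot 11 empty -> index 11.
Insert 438: h=14, h2=7, slots 14,4,11,1,8,15,5 occupied -> index 12.
Insert 506: h=14, h2=11, slots 14,8 occupied -> index 2.
Table: [728, 530, 506, ., 752, 316, 730, ., 555, ., ., 828, 438, ., 200, 529, .]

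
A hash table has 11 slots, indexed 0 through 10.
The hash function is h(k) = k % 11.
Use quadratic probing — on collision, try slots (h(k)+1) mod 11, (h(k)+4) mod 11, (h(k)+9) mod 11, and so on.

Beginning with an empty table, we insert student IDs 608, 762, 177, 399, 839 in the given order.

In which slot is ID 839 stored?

Insert 608: h=3, slot 3 empty => index 3.
Insert 762: h=3, slot 3 occupied => index 4.
Insert 177: h=1, slot 1 empty => index 1.
Insert 399: h=3, slots 3,4 occupied => index 7.
Insert 839: h=3, slots 3,4,7,1 occupied => index 8.
Table: [_, 177, _, 608, 762, _, _, 399, 839, _, _]

8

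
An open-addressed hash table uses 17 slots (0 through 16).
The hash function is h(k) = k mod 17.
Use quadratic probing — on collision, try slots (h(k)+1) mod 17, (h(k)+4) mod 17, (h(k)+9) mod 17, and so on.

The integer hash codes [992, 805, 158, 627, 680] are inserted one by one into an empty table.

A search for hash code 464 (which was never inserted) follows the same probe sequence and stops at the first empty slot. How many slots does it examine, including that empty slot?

992: h=6 -> slot 6
805: h=6, probe 6,7 -> slot 7
158: h=5 -> slot 5
627: h=15 -> slot 15
680: h=0 -> slot 0
Table: [680, -, -, -, -, 158, 992, 805, -, -, -, -, -, -, -, 627, -]
Lookup 464: h=5, probe 5,6,9 → slot 9 empty, not found.

3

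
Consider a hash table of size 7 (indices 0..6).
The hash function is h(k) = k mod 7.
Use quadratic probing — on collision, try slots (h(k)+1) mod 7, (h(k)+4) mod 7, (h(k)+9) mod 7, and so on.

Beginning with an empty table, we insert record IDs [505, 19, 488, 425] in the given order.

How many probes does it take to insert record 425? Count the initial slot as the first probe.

3

505 hashes to 1; slot 1 is free → place at 1.
19 hashes to 5; slot 5 is free → place at 5.
488 hashes to 5; 5 taken → place at 6.
425 hashes to 5; 5,6 taken → place at 2.
Table: [—, 505, 425, —, —, 19, 488]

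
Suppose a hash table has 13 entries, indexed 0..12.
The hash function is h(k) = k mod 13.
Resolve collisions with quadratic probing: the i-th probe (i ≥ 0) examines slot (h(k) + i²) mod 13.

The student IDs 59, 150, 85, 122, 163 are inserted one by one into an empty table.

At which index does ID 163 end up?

59 hashes to 7; slot 7 is free → place at 7.
150 hashes to 7; 7 taken → place at 8.
85 hashes to 7; 7,8 taken → place at 11.
122 hashes to 5; slot 5 is free → place at 5.
163 hashes to 7; 7,8,11 taken → place at 3.
Table: [-, -, -, 163, -, 122, -, 59, 150, -, -, 85, -]

3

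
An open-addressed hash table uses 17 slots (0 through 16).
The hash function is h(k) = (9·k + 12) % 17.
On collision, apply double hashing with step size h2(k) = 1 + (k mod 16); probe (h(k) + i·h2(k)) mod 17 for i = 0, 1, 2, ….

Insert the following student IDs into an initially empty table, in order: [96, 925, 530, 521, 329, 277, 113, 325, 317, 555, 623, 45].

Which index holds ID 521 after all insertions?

2

96 hashes to 9; slot 9 is free => place at 9.
925 hashes to 7; slot 7 is free => place at 7.
530 hashes to 5; slot 5 is free => place at 5.
521 hashes to 9, h2=10; 9 taken => place at 2.
329 hashes to 15; slot 15 is free => place at 15.
277 hashes to 6; slot 6 is free => place at 6.
113 hashes to 9, h2=2; 9 taken => place at 11.
325 hashes to 13; slot 13 is free => place at 13.
317 hashes to 9, h2=14; 9,6 taken => place at 3.
555 hashes to 9, h2=12; 9 taken => place at 4.
623 hashes to 9, h2=16; 9 taken => place at 8.
45 hashes to 9, h2=14; 9,6,3 taken => place at 0.
Table: [45, -, 521, 317, 555, 530, 277, 925, 623, 96, -, 113, -, 325, -, 329, -]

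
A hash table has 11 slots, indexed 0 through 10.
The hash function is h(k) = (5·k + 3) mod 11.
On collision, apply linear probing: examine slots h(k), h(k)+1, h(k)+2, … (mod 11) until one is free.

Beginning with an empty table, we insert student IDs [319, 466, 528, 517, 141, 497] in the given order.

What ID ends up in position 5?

517

Insert 319: h=3, slot 3 empty => index 3.
Insert 466: h=1, slot 1 empty => index 1.
Insert 528: h=3, slot 3 occupied => index 4.
Insert 517: h=3, slots 3,4 occupied => index 5.
Insert 141: h=4, slots 4,5 occupied => index 6.
Insert 497: h=2, slot 2 empty => index 2.
Table: [-, 466, 497, 319, 528, 517, 141, -, -, -, -]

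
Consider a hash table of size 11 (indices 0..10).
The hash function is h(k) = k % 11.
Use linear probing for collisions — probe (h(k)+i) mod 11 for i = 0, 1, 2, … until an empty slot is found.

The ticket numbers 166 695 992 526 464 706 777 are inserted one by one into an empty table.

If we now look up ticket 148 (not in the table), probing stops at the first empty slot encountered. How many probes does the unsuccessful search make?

2

Insert 166: h=1, slot 1 empty → index 1.
Insert 695: h=2, slot 2 empty → index 2.
Insert 992: h=2, slot 2 occupied → index 3.
Insert 526: h=9, slot 9 empty → index 9.
Insert 464: h=2, slots 2,3 occupied → index 4.
Insert 706: h=2, slots 2,3,4 occupied → index 5.
Insert 777: h=7, slot 7 empty → index 7.
Table: [∅, 166, 695, 992, 464, 706, ∅, 777, ∅, 526, ∅]
Lookup 148: h=5, probe 5,6 → slot 6 empty, not found.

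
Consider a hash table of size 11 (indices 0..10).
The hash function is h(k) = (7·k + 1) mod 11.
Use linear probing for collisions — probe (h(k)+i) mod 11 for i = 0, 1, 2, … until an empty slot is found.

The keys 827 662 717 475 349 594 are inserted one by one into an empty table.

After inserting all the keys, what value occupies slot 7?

827: h=4 → slot 4
662: h=4, probe 4,5 → slot 5
717: h=4, probe 4,5,6 → slot 6
475: h=4, probe 4,5,6,7 → slot 7
349: h=2 → slot 2
594: h=1 → slot 1
Table: [∅, 594, 349, ∅, 827, 662, 717, 475, ∅, ∅, ∅]

475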